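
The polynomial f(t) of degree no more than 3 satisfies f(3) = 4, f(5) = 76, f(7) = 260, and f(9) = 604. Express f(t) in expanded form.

f(t) = t^3 - t^2 - 5t + 1

Write f(t) = at^3 + bt^2 + ct + d. Substituting each data point gives a linear system:
  27a + 9b + 3c + d = 4
  125a + 25b + 5c + d = 76
  343a + 49b + 7c + d = 260
  729a + 81b + 9c + d = 604
Solving the system yields a = 1, b = -1, c = -5, d = 1.
So f(t) = t^3 - t^2 - 5t + 1.
Check: f(3) = 4. ✓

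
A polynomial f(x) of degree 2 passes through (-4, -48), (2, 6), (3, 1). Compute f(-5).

Write f(x) = ax^2 + bx + c. Substituting each data point gives a linear system:
  16a - 4b + c = -48
  4a + 2b + c = 6
  9a + 3b + c = 1
Solving the system yields a = -2, b = 5, c = 4.
So f(x) = -2x^2 + 5x + 4.
Then f(-5) = -71.

-71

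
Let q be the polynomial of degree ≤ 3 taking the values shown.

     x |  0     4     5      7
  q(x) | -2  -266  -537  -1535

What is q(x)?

Write q(x) = ax^3 + bx^2 + cx + d. Substituting each data point gives a linear system:
  d = -2
  64a + 16b + 4c + d = -266
  125a + 25b + 5c + d = -537
  343a + 49b + 7c + d = -1535
Solving the system yields a = -5, b = 4, c = -2, d = -2.
So q(x) = -5x^3 + 4x^2 - 2x - 2.
Check: q(7) = -1535. ✓

q(x) = -5x^3 + 4x^2 - 2x - 2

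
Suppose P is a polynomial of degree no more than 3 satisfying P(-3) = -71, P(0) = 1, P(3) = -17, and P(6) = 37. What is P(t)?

P(t) = t^3 - 5t^2 + 1

Write P(t) = at^3 + bt^2 + ct + d. Substituting each data point gives a linear system:
  -27a + 9b - 3c + d = -71
  d = 1
  27a + 9b + 3c + d = -17
  216a + 36b + 6c + d = 37
Solving the system yields a = 1, b = -5, c = 0, d = 1.
So P(t) = t^3 - 5t^2 + 1.
Check: P(-3) = -71. ✓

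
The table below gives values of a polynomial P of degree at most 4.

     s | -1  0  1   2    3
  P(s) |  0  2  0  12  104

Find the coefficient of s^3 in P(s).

-1

Write P(s) = as^4 + bs^3 + cs^2 + ds + e. Substituting each data point gives a linear system:
  a - b + c - d + e = 0
  e = 2
  a + b + c + d + e = 0
  16a + 8b + 4c + 2d + e = 12
  81a + 27b + 9c + 3d + e = 104
Solving the system yields a = 2, b = -1, c = -4, d = 1, e = 2.
So P(s) = 2s⁴ - s³ - 4s² + s + 2.
The coefficient of s^3 is -1.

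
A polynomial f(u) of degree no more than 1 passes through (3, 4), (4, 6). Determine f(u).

f(u) = 2u - 2

Write f(u) = au + b. Substituting each data point gives a linear system:
  3a + b = 4
  4a + b = 6
Solving the system yields a = 2, b = -2.
So f(u) = 2u - 2.
Check: f(4) = 6. ✓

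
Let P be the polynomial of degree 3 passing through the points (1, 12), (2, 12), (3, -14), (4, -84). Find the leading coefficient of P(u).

Write P(u) = au^3 + bu^2 + cu + d. Substituting each data point gives a linear system:
  a + b + c + d = 12
  8a + 4b + 2c + d = 12
  27a + 9b + 3c + d = -14
  64a + 16b + 4c + d = -84
Solving the system yields a = -3, b = 5, c = 6, d = 4.
So P(u) = -3u³ + 5u² + 6u + 4.
The leading coefficient is -3.

-3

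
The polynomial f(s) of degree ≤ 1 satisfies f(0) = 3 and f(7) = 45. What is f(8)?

Write f(s) = as + b. Substituting each data point gives a linear system:
  b = 3
  7a + b = 45
Solving the system yields a = 6, b = 3.
So f(s) = 6s + 3.
Then f(8) = 51.

51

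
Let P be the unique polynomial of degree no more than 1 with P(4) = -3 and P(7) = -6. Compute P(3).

Using the Lagrange interpolation formula with nodes 4, 7:
  L_0(t) = (t - 7) / -3
  L_1(t) = (t - 4) / 3
Then P(t) = -3·L_0(t) - 6·L_1(t).
Expanding and collecting terms gives P(t) = -t + 1.
Evaluating at t = 3: P(3) = -2.

-2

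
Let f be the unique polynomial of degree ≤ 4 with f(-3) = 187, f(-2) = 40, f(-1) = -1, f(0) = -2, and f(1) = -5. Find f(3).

-65

Write f(s) = as^4 + bs^3 + cs^2 + ds + e. Substituting each data point gives a linear system:
  81a - 27b + 9c - 3d + e = 187
  16a - 8b + 4c - 2d + e = 40
  a - b + c - d + e = -1
  e = -2
  a + b + c + d + e = -5
Solving the system yields a = 1, b = -5, c = -2, d = 3, e = -2.
So f(s) = s^4 - 5s^3 - 2s^2 + 3s - 2.
Then f(3) = -65.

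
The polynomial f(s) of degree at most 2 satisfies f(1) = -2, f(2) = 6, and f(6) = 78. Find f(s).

f(s) = 2s^2 + 2s - 6

Using the Lagrange interpolation formula with nodes 1, 2, 6:
  L_0(s) = (s - 2)(s - 6) / 5
  L_1(s) = (s - 1)(s - 6) / -4
  L_2(s) = (s - 1)(s - 2) / 20
Then f(s) = -2·L_0(s) + 6·L_1(s) + 78·L_2(s).
Expanding and collecting terms gives f(s) = 2s^2 + 2s - 6.
Check: f(6) = 78. ✓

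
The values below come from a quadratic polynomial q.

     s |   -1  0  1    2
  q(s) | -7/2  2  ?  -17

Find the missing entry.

-5/2

The 3 known points determine the degree-2 polynomial uniquely.
Write q(s) = as^2 + bs + c. Substituting each data point gives a linear system:
  a - b + c = -7/2
  c = 2
  4a + 2b + c = -17
Solving the system yields a = -5, b = 1/2, c = 2.
So q(s) = -5s² + (1/2)s + 2.
Then q(1) = -5/2.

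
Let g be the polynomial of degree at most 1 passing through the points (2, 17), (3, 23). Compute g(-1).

-1

Using the Lagrange interpolation formula with nodes 2, 3:
  L_0(x) = (x - 3) / -1
  L_1(x) = (x - 2) / 1
Then g(x) = 17·L_0(x) + 23·L_1(x).
Expanding and collecting terms gives g(x) = 6x + 5.
Evaluating at x = -1: g(-1) = -1.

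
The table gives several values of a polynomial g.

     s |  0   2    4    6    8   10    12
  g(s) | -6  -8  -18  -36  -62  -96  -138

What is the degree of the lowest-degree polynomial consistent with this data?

Forward differences of the values at s = 0, 2, 4, 6, 8, 10, 12:
  g  : -6  -8  -18  -36  -62  -96  -138
  Δ  : -2  -10  -18  -26  -34  -42
  Δ^2: -8  -8  -8  -8  -8
  Δ^3: 0  0  0  0
  Δ^4: 0  0  0
  Δ^5: 0  0
  Δ^6: 0
The second differences are constant (-8) and nonzero, while all higher differences vanish, so the minimal degree is 2.

2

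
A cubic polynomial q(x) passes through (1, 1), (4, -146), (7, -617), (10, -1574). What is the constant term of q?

Write q(x) = ax^3 + bx^2 + cx + d. Substituting each data point gives a linear system:
  a + b + c + d = 1
  64a + 16b + 4c + d = -146
  343a + 49b + 7c + d = -617
  1000a + 100b + 10c + d = -1574
Solving the system yields a = -1, b = -6, c = 2, d = 6.
So q(x) = -x³ - 6x² + 2x + 6.
The constant term is 6.

6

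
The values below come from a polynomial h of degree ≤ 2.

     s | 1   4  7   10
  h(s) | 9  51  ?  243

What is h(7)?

On equispaced nodes a degree-2 polynomial has vanishing third forward difference, so
  - h(1) + 3·h(4) - 3·h(7) + h(10) = 0.
Substituting the known values and solving for h(7):
  -3·h(7) = -387
  h(7) = 129.

129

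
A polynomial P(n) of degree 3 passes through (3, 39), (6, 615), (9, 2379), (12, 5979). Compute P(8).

1619

Using the Lagrange interpolation formula with nodes 3, 6, 9, 12:
  L_0(n) = (n - 6)(n - 9)(n - 12) / -162
  L_1(n) = (n - 3)(n - 9)(n - 12) / 54
  L_2(n) = (n - 3)(n - 6)(n - 12) / -54
  L_3(n) = (n - 3)(n - 6)(n - 9) / 162
Then P(n) = 39·L_0(n) + 615·L_1(n) + 2379·L_2(n) + 5979·L_3(n).
Expanding and collecting terms gives P(n) = 4n^3 - 6n^2 - 6n + 3.
Evaluating at n = 8: P(8) = 1619.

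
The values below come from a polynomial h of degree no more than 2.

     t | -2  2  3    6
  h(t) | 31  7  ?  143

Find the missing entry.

The 3 known points determine the degree-2 polynomial uniquely.
Write h(t) = at^2 + bt + c. Substituting each data point gives a linear system:
  4a - 2b + c = 31
  4a + 2b + c = 7
  36a + 6b + c = 143
Solving the system yields a = 5, b = -6, c = -1.
So h(t) = 5t^2 - 6t - 1.
Then h(3) = 26.

26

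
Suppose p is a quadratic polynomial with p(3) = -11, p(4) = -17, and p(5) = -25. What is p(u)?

Using the Lagrange interpolation formula with nodes 3, 4, 5:
  L_0(u) = (u - 4)(u - 5) / 2
  L_1(u) = (u - 3)(u - 5) / -1
  L_2(u) = (u - 3)(u - 4) / 2
Then p(u) = -11·L_0(u) - 17·L_1(u) - 25·L_2(u).
Expanding and collecting terms gives p(u) = -u^2 + u - 5.
Check: p(5) = -25. ✓

p(u) = -u^2 + u - 5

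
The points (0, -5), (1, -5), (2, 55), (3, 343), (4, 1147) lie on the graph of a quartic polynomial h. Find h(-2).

Write h(t) = at^4 + bt^3 + ct^2 + dt + e. Substituting each data point gives a linear system:
  e = -5
  a + b + c + d + e = -5
  16a + 8b + 4c + 2d + e = 55
  81a + 27b + 9c + 3d + e = 343
  256a + 64b + 16c + 4d + e = 1147
Solving the system yields a = 5, b = -2, c = 1, d = -4, e = -5.
So h(t) = 5t^4 - 2t^3 + t^2 - 4t - 5.
Then h(-2) = 103.

103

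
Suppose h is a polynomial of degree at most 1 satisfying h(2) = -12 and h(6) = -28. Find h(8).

Write h(t) = at + b. Substituting each data point gives a linear system:
  2a + b = -12
  6a + b = -28
Solving the system yields a = -4, b = -4.
So h(t) = -4t - 4.
Then h(8) = -36.

-36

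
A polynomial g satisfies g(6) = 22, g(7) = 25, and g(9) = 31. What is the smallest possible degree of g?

1

Divided differences on the nodes 6, 7, 9:
  order 0: 22  25  31
  order 1: 3  3
  order 2: 0
The order-1 divided differences are all 3 (nonzero) and every higher order vanishes, so the data lies on a polynomial of degree exactly 1.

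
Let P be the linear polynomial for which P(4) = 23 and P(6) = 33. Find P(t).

Write P(t) = at + b. Substituting each data point gives a linear system:
  4a + b = 23
  6a + b = 33
Solving the system yields a = 5, b = 3.
So P(t) = 5t + 3.
Check: P(6) = 33. ✓

P(t) = 5t + 3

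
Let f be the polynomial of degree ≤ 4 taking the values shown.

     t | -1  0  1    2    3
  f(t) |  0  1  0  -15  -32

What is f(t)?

f(t) = t^4 - 4t^3 - 2t^2 + 4t + 1

Write f(t) = at^4 + bt^3 + ct^2 + dt + e. Substituting each data point gives a linear system:
  a - b + c - d + e = 0
  e = 1
  a + b + c + d + e = 0
  16a + 8b + 4c + 2d + e = -15
  81a + 27b + 9c + 3d + e = -32
Solving the system yields a = 1, b = -4, c = -2, d = 4, e = 1.
So f(t) = t⁴ - 4t³ - 2t² + 4t + 1.
Check: f(3) = -32. ✓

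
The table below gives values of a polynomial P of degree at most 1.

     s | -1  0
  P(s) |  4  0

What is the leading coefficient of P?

Write P(s) = as + b. Substituting each data point gives a linear system:
  -a + b = 4
  b = 0
Solving the system yields a = -4, b = 0.
So P(s) = -4s.
The leading coefficient is -4.

-4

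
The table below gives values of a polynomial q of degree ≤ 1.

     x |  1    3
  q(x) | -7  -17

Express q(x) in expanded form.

Using the Lagrange interpolation formula with nodes 1, 3:
  L_0(x) = (x - 3) / -2
  L_1(x) = (x - 1) / 2
Then q(x) = -7·L_0(x) - 17·L_1(x).
Expanding and collecting terms gives q(x) = -5x - 2.
Check: q(3) = -17. ✓

q(x) = -5x - 2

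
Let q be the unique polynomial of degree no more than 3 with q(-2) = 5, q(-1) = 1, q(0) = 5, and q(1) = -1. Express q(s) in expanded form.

Using the Lagrange interpolation formula with nodes -2, -1, 0, 1:
  L_0(s) = (s + 1)s(s - 1) / -6
  L_1(s) = (s + 2)s(s - 1) / 2
  L_2(s) = (s + 2)(s + 1)(s - 1) / -2
  L_3(s) = (s + 2)(s + 1)s / 6
Then q(s) = 5·L_0(s) + 1·L_1(s) + 5·L_2(s) - 1·L_3(s).
Expanding and collecting terms gives q(s) = -3s^3 - 5s^2 + 2s + 5.
Check: q(1) = -1. ✓

q(s) = -3s^3 - 5s^2 + 2s + 5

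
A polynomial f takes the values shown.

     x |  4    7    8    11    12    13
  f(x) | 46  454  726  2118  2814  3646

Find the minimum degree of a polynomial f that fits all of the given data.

Divided differences on the nodes 4, 7, 8, 11, 12, 13:
  order 0: 46  454  726  2118  2814  3646
  order 1: 136  272  464  696  832
  order 2: 34  48  58  68
  order 3: 2  2  2
  order 4: 0  0
  order 5: 0
The order-3 divided differences are all 2 (nonzero) and every higher order vanishes, so the data lies on a polynomial of degree exactly 3.

3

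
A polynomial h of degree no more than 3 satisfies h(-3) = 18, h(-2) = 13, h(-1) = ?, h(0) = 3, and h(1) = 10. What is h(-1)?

On equispaced nodes a degree-3 polynomial has vanishing fourth forward difference, so
  h(-3) - 4·h(-2) + 6·h(-1) - 4·h(0) + h(1) = 0.
Substituting the known values and solving for h(-1):
  6·h(-1) = 36
  h(-1) = 6.

6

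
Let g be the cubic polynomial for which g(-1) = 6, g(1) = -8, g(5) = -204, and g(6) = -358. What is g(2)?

Using the Lagrange interpolation formula with nodes -1, 1, 5, 6:
  L_0(s) = (s - 1)(s - 5)(s - 6) / -84
  L_1(s) = (s + 1)(s - 5)(s - 6) / 40
  L_2(s) = (s + 1)(s - 1)(s - 6) / -24
  L_3(s) = (s + 1)(s - 1)(s - 5) / 35
Then g(s) = 6·L_0(s) - 8·L_1(s) - 204·L_2(s) - 358·L_3(s).
Expanding and collecting terms gives g(s) = -2s^3 + 3s^2 - 5s - 4.
Evaluating at s = 2: g(2) = -18.

-18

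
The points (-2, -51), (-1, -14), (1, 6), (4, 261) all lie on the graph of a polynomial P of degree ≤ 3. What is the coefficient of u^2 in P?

-1

Write P(u) = au^3 + bu^2 + cu + d. Substituting each data point gives a linear system:
  -8a + 4b - 2c + d = -51
  -a + b - c + d = -14
  a + b + c + d = 6
  64a + 16b + 4c + d = 261
Solving the system yields a = 4, b = -1, c = 6, d = -3.
So P(u) = 4u³ - u² + 6u - 3.
The coefficient of u^2 is -1.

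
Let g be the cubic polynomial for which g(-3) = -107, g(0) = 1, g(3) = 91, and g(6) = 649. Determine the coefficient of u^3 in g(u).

Write g(u) = au^3 + bu^2 + cu + d. Substituting each data point gives a linear system:
  -27a + 9b - 3c + d = -107
  d = 1
  27a + 9b + 3c + d = 91
  216a + 36b + 6c + d = 649
Solving the system yields a = 3, b = -1, c = 6, d = 1.
So g(u) = 3u^3 - u^2 + 6u + 1.
The leading coefficient is 3.

3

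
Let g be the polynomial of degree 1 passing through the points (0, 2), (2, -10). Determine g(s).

Write g(s) = as + b. Substituting each data point gives a linear system:
  b = 2
  2a + b = -10
Solving the system yields a = -6, b = 2.
So g(s) = -6s + 2.
Check: g(0) = 2. ✓

g(s) = -6s + 2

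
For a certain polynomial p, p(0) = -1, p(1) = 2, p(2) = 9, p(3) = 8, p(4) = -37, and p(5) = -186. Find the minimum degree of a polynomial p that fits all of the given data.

Forward differences of the values at n = 0, 1, 2, 3, 4, 5:
  p  : -1  2  9  8  -37  -186
  Δ  : 3  7  -1  -45  -149
  Δ^2: 4  -8  -44  -104
  Δ^3: -12  -36  -60
  Δ^4: -24  -24
  Δ^5: 0
The fourth differences are constant (-24) and nonzero, while all higher differences vanish, so the minimal degree is 4.

4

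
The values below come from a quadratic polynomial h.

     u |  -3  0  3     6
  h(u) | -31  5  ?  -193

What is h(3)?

-49

The 3 known points determine the degree-2 polynomial uniquely.
Write h(u) = au^2 + bu + c. Substituting each data point gives a linear system:
  9a - 3b + c = -31
  c = 5
  36a + 6b + c = -193
Solving the system yields a = -5, b = -3, c = 5.
So h(u) = -5u^2 - 3u + 5.
Then h(3) = -49.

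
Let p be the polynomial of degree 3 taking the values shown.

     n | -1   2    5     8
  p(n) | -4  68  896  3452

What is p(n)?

Write p(n) = an^3 + bn^2 + cn + d. Substituting each data point gives a linear system:
  -a + b - c + d = -4
  8a + 4b + 2c + d = 68
  125a + 25b + 5c + d = 896
  512a + 64b + 8c + d = 3452
Solving the system yields a = 6, b = 6, c = 0, d = -4.
So p(n) = 6n^3 + 6n^2 - 4.
Check: p(-1) = -4. ✓

p(n) = 6n^3 + 6n^2 - 4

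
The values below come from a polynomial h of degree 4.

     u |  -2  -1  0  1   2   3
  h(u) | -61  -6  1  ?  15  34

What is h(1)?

2

On equispaced nodes a degree-4 polynomial has vanishing fifth forward difference, so
  - h(-2) + 5·h(-1) - 10·h(0) + 10·h(1) - 5·h(2) + h(3) = 0.
Substituting the known values and solving for h(1):
  10·h(1) = 20
  h(1) = 2.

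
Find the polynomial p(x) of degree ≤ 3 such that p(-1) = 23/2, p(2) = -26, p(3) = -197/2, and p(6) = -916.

p(x) = -5x^3 + 5x^2 - (5/2)x - 1

Using the Lagrange interpolation formula with nodes -1, 2, 3, 6:
  L_0(x) = (x - 2)(x - 3)(x - 6) / -84
  L_1(x) = (x + 1)(x - 3)(x - 6) / 12
  L_2(x) = (x + 1)(x - 2)(x - 6) / -12
  L_3(x) = (x + 1)(x - 2)(x - 3) / 84
Then p(x) = 23/2·L_0(x) - 26·L_1(x) - 197/2·L_2(x) - 916·L_3(x).
Expanding and collecting terms gives p(x) = -5x^3 + 5x^2 - (5/2)x - 1.
Check: p(2) = -26. ✓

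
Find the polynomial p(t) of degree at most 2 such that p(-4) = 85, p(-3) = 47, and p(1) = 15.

Write p(t) = at^2 + bt + c. Substituting each data point gives a linear system:
  16a - 4b + c = 85
  9a - 3b + c = 47
  a + b + c = 15
Solving the system yields a = 6, b = 4, c = 5.
So p(t) = 6t^2 + 4t + 5.
Check: p(1) = 15. ✓

p(t) = 6t^2 + 4t + 5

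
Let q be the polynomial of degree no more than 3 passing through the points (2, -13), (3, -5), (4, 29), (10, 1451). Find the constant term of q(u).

Write q(u) = au^3 + bu^2 + cu + d. Substituting each data point gives a linear system:
  8a + 4b + 2c + d = -13
  27a + 9b + 3c + d = -5
  64a + 16b + 4c + d = 29
  1000a + 100b + 10c + d = 1451
Solving the system yields a = 2, b = -5, c = -5, d = 1.
So q(u) = 2u³ - 5u² - 5u + 1.
The constant term is 1.

1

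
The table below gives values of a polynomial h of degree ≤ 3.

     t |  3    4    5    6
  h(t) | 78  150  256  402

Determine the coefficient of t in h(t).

0

Write h(t) = at^3 + bt^2 + ct + d. Substituting each data point gives a linear system:
  27a + 9b + 3c + d = 78
  64a + 16b + 4c + d = 150
  125a + 25b + 5c + d = 256
  216a + 36b + 6c + d = 402
Solving the system yields a = 1, b = 5, c = 0, d = 6.
So h(t) = t³ + 5t² + 6.
The coefficient of t is 0.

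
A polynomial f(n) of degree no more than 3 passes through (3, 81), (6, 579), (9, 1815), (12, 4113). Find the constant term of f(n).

Write f(n) = an^3 + bn^2 + cn + d. Substituting each data point gives a linear system:
  27a + 9b + 3c + d = 81
  216a + 36b + 6c + d = 579
  729a + 81b + 9c + d = 1815
  1728a + 144b + 12c + d = 4113
Solving the system yields a = 2, b = 5, c = -5, d = -3.
So f(n) = 2n^3 + 5n^2 - 5n - 3.
The constant term is -3.

-3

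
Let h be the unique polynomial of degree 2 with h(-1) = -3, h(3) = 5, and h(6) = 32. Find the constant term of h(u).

Write h(u) = au^2 + bu + c. Substituting each data point gives a linear system:
  a - b + c = -3
  9a + 3b + c = 5
  36a + 6b + c = 32
Solving the system yields a = 1, b = 0, c = -4.
So h(u) = u^2 - 4.
The constant term is -4.

-4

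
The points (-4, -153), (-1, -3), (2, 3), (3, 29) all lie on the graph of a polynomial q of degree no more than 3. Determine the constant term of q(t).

Write q(t) = at^3 + bt^2 + ct + d. Substituting each data point gives a linear system:
  -64a + 16b - 4c + d = -153
  -a + b - c + d = -3
  8a + 4b + 2c + d = 3
  27a + 9b + 3c + d = 29
Solving the system yields a = 2, b = -2, c = -2, d = -1.
So q(t) = 2t^3 - 2t^2 - 2t - 1.
The constant term is -1.

-1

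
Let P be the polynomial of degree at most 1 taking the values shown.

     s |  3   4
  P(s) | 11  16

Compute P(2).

Write P(s) = as + b. Substituting each data point gives a linear system:
  3a + b = 11
  4a + b = 16
Solving the system yields a = 5, b = -4.
So P(s) = 5s - 4.
Then P(2) = 6.

6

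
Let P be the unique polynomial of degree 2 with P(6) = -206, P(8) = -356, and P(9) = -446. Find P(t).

Using the Lagrange interpolation formula with nodes 6, 8, 9:
  L_0(t) = (t - 8)(t - 9) / 6
  L_1(t) = (t - 6)(t - 9) / -2
  L_2(t) = (t - 6)(t - 8) / 3
Then P(t) = -206·L_0(t) - 356·L_1(t) - 446·L_2(t).
Expanding and collecting terms gives P(t) = -5t² - 5t + 4.
Check: P(8) = -356. ✓

P(t) = -5t^2 - 5t + 4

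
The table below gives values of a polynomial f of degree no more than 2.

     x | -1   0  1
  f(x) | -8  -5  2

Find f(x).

f(x) = 2x^2 + 5x - 5

Write f(x) = ax^2 + bx + c. Substituting each data point gives a linear system:
  a - b + c = -8
  c = -5
  a + b + c = 2
Solving the system yields a = 2, b = 5, c = -5.
So f(x) = 2x^2 + 5x - 5.
Check: f(1) = 2. ✓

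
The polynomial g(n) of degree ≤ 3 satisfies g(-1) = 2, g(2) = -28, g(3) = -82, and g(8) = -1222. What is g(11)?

Write g(n) = an^3 + bn^2 + cn + d. Substituting each data point gives a linear system:
  -a + b - c + d = 2
  8a + 4b + 2c + d = -28
  27a + 9b + 3c + d = -82
  512a + 64b + 8c + d = -1222
Solving the system yields a = -2, b = -3, c = -1, d = 2.
So g(n) = -2n³ - 3n² - n + 2.
Then g(11) = -3034.

-3034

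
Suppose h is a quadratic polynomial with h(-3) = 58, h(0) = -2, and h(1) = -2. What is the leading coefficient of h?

Write h(n) = an^2 + bn + c. Substituting each data point gives a linear system:
  9a - 3b + c = 58
  c = -2
  a + b + c = -2
Solving the system yields a = 5, b = -5, c = -2.
So h(n) = 5n^2 - 5n - 2.
The leading coefficient is 5.

5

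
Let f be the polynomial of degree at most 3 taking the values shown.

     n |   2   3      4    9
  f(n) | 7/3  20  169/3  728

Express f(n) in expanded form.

f(n) = n^3 + (1/3)n^2 - 3n - 1

Using the Lagrange interpolation formula with nodes 2, 3, 4, 9:
  L_0(n) = (n - 3)(n - 4)(n - 9) / -14
  L_1(n) = (n - 2)(n - 4)(n - 9) / 6
  L_2(n) = (n - 2)(n - 3)(n - 9) / -10
  L_3(n) = (n - 2)(n - 3)(n - 4) / 210
Then f(n) = 7/3·L_0(n) + 20·L_1(n) + 169/3·L_2(n) + 728·L_3(n).
Expanding and collecting terms gives f(n) = n^3 + (1/3)n^2 - 3n - 1.
Check: f(2) = 7/3. ✓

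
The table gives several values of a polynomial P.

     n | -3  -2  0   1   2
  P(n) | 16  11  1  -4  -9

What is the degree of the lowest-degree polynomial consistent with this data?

Divided differences on the nodes -3, -2, 0, 1, 2:
  order 0: 16  11  1  -4  -9
  order 1: -5  -5  -5  -5
  order 2: 0  0  0
  order 3: 0  0
  order 4: 0
The order-1 divided differences are all -5 (nonzero) and every higher order vanishes, so the data lies on a polynomial of degree exactly 1.

1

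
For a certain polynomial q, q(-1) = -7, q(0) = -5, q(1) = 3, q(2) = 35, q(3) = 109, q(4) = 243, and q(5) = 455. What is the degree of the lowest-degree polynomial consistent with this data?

Forward differences of the values at t = -1, 0, 1, 2, 3, 4, 5:
  q  : -7  -5  3  35  109  243  455
  Δ  : 2  8  32  74  134  212
  Δ^2: 6  24  42  60  78
  Δ^3: 18  18  18  18
  Δ^4: 0  0  0
  Δ^5: 0  0
  Δ^6: 0
The third differences are constant (18) and nonzero, while all higher differences vanish, so the minimal degree is 3.

3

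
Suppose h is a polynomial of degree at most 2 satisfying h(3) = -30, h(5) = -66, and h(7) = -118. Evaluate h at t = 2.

Using the Lagrange interpolation formula with nodes 3, 5, 7:
  L_0(t) = (t - 5)(t - 7) / 8
  L_1(t) = (t - 3)(t - 7) / -4
  L_2(t) = (t - 3)(t - 5) / 8
Then h(t) = -30·L_0(t) - 66·L_1(t) - 118·L_2(t).
Expanding and collecting terms gives h(t) = -2t² - 2t - 6.
Evaluating at t = 2: h(2) = -18.

-18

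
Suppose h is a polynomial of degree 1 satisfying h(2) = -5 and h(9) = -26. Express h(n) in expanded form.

h(n) = -3n + 1

Write h(n) = an + b. Substituting each data point gives a linear system:
  2a + b = -5
  9a + b = -26
Solving the system yields a = -3, b = 1.
So h(n) = -3n + 1.
Check: h(2) = -5. ✓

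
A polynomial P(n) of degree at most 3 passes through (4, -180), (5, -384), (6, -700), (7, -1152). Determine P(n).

Write P(n) = an^3 + bn^2 + cn + d. Substituting each data point gives a linear system:
  64a + 16b + 4c + d = -180
  125a + 25b + 5c + d = -384
  216a + 36b + 6c + d = -700
  343a + 49b + 7c + d = -1152
Solving the system yields a = -4, b = 4, c = 4, d = -4.
So P(n) = -4n^3 + 4n^2 + 4n - 4.
Check: P(4) = -180. ✓

P(n) = -4n^3 + 4n^2 + 4n - 4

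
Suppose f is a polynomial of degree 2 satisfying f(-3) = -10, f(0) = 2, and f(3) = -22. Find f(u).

f(u) = -2u^2 - 2u + 2

Using the Lagrange interpolation formula with nodes -3, 0, 3:
  L_0(u) = u(u - 3) / 18
  L_1(u) = (u + 3)(u - 3) / -9
  L_2(u) = (u + 3)u / 18
Then f(u) = -10·L_0(u) + 2·L_1(u) - 22·L_2(u).
Expanding and collecting terms gives f(u) = -2u^2 - 2u + 2.
Check: f(-3) = -10. ✓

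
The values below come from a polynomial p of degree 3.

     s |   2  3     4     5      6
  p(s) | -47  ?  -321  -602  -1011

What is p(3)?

The 4 known points determine the degree-3 polynomial uniquely.
Write p(s) = as^3 + bs^2 + cs + d. Substituting each data point gives a linear system:
  8a + 4b + 2c + d = -47
  64a + 16b + 4c + d = -321
  125a + 25b + 5c + d = -602
  216a + 36b + 6c + d = -1011
Solving the system yields a = -4, b = -4, c = -1, d = 3.
So p(s) = -4s³ - 4s² - s + 3.
Then p(3) = -144.

-144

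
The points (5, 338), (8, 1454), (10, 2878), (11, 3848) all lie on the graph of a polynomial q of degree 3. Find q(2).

Write q(x) = ax^3 + bx^2 + cx + d. Substituting each data point gives a linear system:
  125a + 25b + 5c + d = 338
  512a + 64b + 8c + d = 1454
  1000a + 100b + 10c + d = 2878
  1331a + 121b + 11c + d = 3848
Solving the system yields a = 3, b = -1, c = -2, d = -2.
So q(x) = 3x^3 - x^2 - 2x - 2.
Then q(2) = 14.

14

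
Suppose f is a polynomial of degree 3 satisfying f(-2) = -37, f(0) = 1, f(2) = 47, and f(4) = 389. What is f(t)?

f(t) = 6t^3 + t^2 - 3t + 1

Write f(t) = at^3 + bt^2 + ct + d. Substituting each data point gives a linear system:
  -8a + 4b - 2c + d = -37
  d = 1
  8a + 4b + 2c + d = 47
  64a + 16b + 4c + d = 389
Solving the system yields a = 6, b = 1, c = -3, d = 1.
So f(t) = 6t^3 + t^2 - 3t + 1.
Check: f(4) = 389. ✓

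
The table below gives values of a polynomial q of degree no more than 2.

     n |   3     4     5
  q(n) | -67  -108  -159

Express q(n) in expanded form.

Write q(n) = an^2 + bn + c. Substituting each data point gives a linear system:
  9a + 3b + c = -67
  16a + 4b + c = -108
  25a + 5b + c = -159
Solving the system yields a = -5, b = -6, c = -4.
So q(n) = -5n^2 - 6n - 4.
Check: q(5) = -159. ✓

q(n) = -5n^2 - 6n - 4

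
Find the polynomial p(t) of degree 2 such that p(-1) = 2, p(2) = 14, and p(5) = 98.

p(t) = 4t^2 - 2

Write p(t) = at^2 + bt + c. Substituting each data point gives a linear system:
  a - b + c = 2
  4a + 2b + c = 14
  25a + 5b + c = 98
Solving the system yields a = 4, b = 0, c = -2.
So p(t) = 4t^2 - 2.
Check: p(5) = 98. ✓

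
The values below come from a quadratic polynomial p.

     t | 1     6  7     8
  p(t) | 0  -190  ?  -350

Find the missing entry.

The 3 known points determine the degree-2 polynomial uniquely.
Write p(t) = at^2 + bt + c. Substituting each data point gives a linear system:
  a + b + c = 0
  36a + 6b + c = -190
  64a + 8b + c = -350
Solving the system yields a = -6, b = 4, c = 2.
So p(t) = -6t^2 + 4t + 2.
Then p(7) = -264.

-264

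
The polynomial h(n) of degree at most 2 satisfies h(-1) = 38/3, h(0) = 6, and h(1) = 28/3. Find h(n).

h(n) = 5n^2 - (5/3)n + 6

Using the Lagrange interpolation formula with nodes -1, 0, 1:
  L_0(n) = n(n - 1) / 2
  L_1(n) = (n + 1)(n - 1) / -1
  L_2(n) = (n + 1)n / 2
Then h(n) = 38/3·L_0(n) + 6·L_1(n) + 28/3·L_2(n).
Expanding and collecting terms gives h(n) = 5n² - (5/3)n + 6.
Check: h(-1) = 38/3. ✓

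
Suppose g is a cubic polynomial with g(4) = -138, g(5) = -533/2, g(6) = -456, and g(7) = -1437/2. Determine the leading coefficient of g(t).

-2

Write g(t) = at^3 + bt^2 + ct + d. Substituting each data point gives a linear system:
  64a + 16b + 4c + d = -138
  125a + 25b + 5c + d = -533/2
  216a + 36b + 6c + d = -456
  343a + 49b + 7c + d = -1437/2
Solving the system yields a = -2, b = -1/2, c = -2, d = 6.
So g(t) = -2t^3 - (1/2)t^2 - 2t + 6.
The leading coefficient is -2.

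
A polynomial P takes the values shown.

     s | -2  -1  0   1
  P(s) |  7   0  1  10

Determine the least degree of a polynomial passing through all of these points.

2

Forward differences of the values at s = -2, -1, 0, 1:
  P  : 7  0  1  10
  Δ  : -7  1  9
  Δ^2: 8  8
  Δ^3: 0
The second differences are constant (8) and nonzero, while all higher differences vanish, so the minimal degree is 2.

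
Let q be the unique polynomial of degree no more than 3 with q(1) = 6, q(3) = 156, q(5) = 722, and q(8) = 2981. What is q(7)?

Using the Lagrange interpolation formula with nodes 1, 3, 5, 8:
  L_0(s) = (s - 3)(s - 5)(s - 8) / -56
  L_1(s) = (s - 1)(s - 5)(s - 8) / 20
  L_2(s) = (s - 1)(s - 3)(s - 8) / -24
  L_3(s) = (s - 1)(s - 3)(s - 5) / 105
Then q(s) = 6·L_0(s) + 156·L_1(s) + 722·L_2(s) + 2981·L_3(s).
Expanding and collecting terms gives q(s) = 6s³ - 2s² + 5s - 3.
Evaluating at s = 7: q(7) = 1992.

1992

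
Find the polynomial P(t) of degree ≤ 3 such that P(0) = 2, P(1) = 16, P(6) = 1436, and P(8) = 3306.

Using the Lagrange interpolation formula with nodes 0, 1, 6, 8:
  L_0(t) = (t - 1)(t - 6)(t - 8) / -48
  L_1(t) = t(t - 6)(t - 8) / 35
  L_2(t) = t(t - 1)(t - 8) / -60
  L_3(t) = t(t - 1)(t - 6) / 112
Then P(t) = 2·L_0(t) + 16·L_1(t) + 1436·L_2(t) + 3306·L_3(t).
Expanding and collecting terms gives P(t) = 6t³ + 3t² + 5t + 2.
Check: P(6) = 1436. ✓

P(t) = 6t^3 + 3t^2 + 5t + 2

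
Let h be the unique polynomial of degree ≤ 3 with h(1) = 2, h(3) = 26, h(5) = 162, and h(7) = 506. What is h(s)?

h(s) = 2s^3 - 4s^2 + 2s + 2

Write h(s) = as^3 + bs^2 + cs + d. Substituting each data point gives a linear system:
  a + b + c + d = 2
  27a + 9b + 3c + d = 26
  125a + 25b + 5c + d = 162
  343a + 49b + 7c + d = 506
Solving the system yields a = 2, b = -4, c = 2, d = 2.
So h(s) = 2s^3 - 4s^2 + 2s + 2.
Check: h(1) = 2. ✓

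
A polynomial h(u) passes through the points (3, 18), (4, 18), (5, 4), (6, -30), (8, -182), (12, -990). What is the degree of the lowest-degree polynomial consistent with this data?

3

Divided differences on the nodes 3, 4, 5, 6, 8, 12:
  order 0: 18  18  4  -30  -182  -990
  order 1: 0  -14  -34  -76  -202
  order 2: -7  -10  -14  -21
  order 3: -1  -1  -1
  order 4: 0  0
  order 5: 0
The order-3 divided differences are all -1 (nonzero) and every higher order vanishes, so the data lies on a polynomial of degree exactly 3.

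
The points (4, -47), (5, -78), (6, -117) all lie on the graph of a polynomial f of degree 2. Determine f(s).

f(s) = -4s^2 + 5s - 3

Using the Lagrange interpolation formula with nodes 4, 5, 6:
  L_0(s) = (s - 5)(s - 6) / 2
  L_1(s) = (s - 4)(s - 6) / -1
  L_2(s) = (s - 4)(s - 5) / 2
Then f(s) = -47·L_0(s) - 78·L_1(s) - 117·L_2(s).
Expanding and collecting terms gives f(s) = -4s^2 + 5s - 3.
Check: f(4) = -47. ✓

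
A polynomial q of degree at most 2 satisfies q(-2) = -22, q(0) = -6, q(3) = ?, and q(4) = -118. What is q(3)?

The 3 known points determine the degree-2 polynomial uniquely.
Write q(s) = as^2 + bs + c. Substituting each data point gives a linear system:
  4a - 2b + c = -22
  c = -6
  16a + 4b + c = -118
Solving the system yields a = -6, b = -4, c = -6.
So q(s) = -6s^2 - 4s - 6.
Then q(3) = -72.

-72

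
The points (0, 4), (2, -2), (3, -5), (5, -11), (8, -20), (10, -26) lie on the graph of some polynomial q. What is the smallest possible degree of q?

Divided differences on the nodes 0, 2, 3, 5, 8, 10:
  order 0: 4  -2  -5  -11  -20  -26
  order 1: -3  -3  -3  -3  -3
  order 2: 0  0  0  0
  order 3: 0  0  0
  order 4: 0  0
  order 5: 0
The order-1 divided differences are all -3 (nonzero) and every higher order vanishes, so the data lies on a polynomial of degree exactly 1.

1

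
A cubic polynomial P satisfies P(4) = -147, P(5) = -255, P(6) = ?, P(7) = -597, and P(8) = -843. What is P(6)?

-403

The 4 known points determine the degree-3 polynomial uniquely.
Write P(s) = as^3 + bs^2 + cs + d. Substituting each data point gives a linear system:
  64a + 16b + 4c + d = -147
  125a + 25b + 5c + d = -255
  343a + 49b + 7c + d = -597
  512a + 64b + 8c + d = -843
Solving the system yields a = -1, b = -5, c = -2, d = 5.
So P(s) = -s³ - 5s² - 2s + 5.
Then P(6) = -403.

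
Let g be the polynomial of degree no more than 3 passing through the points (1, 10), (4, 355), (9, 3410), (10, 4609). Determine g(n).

g(n) = 4n^3 + 6n^2 + n - 1

Write g(n) = an^3 + bn^2 + cn + d. Substituting each data point gives a linear system:
  a + b + c + d = 10
  64a + 16b + 4c + d = 355
  729a + 81b + 9c + d = 3410
  1000a + 100b + 10c + d = 4609
Solving the system yields a = 4, b = 6, c = 1, d = -1.
So g(n) = 4n^3 + 6n^2 + n - 1.
Check: g(9) = 3410. ✓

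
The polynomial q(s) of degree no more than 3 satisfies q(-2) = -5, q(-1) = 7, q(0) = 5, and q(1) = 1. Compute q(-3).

-43

Forward differences of the values at s = -2, -1, 0, 1:
  q  : -5  7  5  1
  Δ  : 12  -2  -4
  Δ^2: -14  -2
  Δ^3: 12
The third differences are constant, confirming degree 3.
Interpolating (Newton forward form) and evaluating at s = -3 gives q(-3) = -43.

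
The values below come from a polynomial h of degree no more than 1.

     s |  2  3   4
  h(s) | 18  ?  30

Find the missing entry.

24

On equispaced nodes a degree-1 polynomial has vanishing second forward difference, so
  h(2) - 2·h(3) + h(4) = 0.
Substituting the known values and solving for h(3):
  -2·h(3) = -48
  h(3) = 24.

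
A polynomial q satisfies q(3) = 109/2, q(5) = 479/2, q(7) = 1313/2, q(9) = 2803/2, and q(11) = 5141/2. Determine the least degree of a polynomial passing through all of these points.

Forward differences of the values at t = 3, 5, 7, 9, 11:
  q  : 109/2  479/2  1313/2  2803/2  5141/2
  Δ  : 185  417  745  1169
  Δ^2: 232  328  424
  Δ^3: 96  96
  Δ^4: 0
The third differences are constant (96) and nonzero, while all higher differences vanish, so the minimal degree is 3.

3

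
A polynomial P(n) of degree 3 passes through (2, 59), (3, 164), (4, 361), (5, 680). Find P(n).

P(n) = 5n^3 + n^2 + 5n + 5

Write P(n) = an^3 + bn^2 + cn + d. Substituting each data point gives a linear system:
  8a + 4b + 2c + d = 59
  27a + 9b + 3c + d = 164
  64a + 16b + 4c + d = 361
  125a + 25b + 5c + d = 680
Solving the system yields a = 5, b = 1, c = 5, d = 5.
So P(n) = 5n³ + n² + 5n + 5.
Check: P(5) = 680. ✓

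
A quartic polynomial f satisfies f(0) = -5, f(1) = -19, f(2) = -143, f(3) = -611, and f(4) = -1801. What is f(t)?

f(t) = -6t^4 - 3t^3 - 4t^2 - t - 5

Write f(t) = at^4 + bt^3 + ct^2 + dt + e. Substituting each data point gives a linear system:
  e = -5
  a + b + c + d + e = -19
  16a + 8b + 4c + 2d + e = -143
  81a + 27b + 9c + 3d + e = -611
  256a + 64b + 16c + 4d + e = -1801
Solving the system yields a = -6, b = -3, c = -4, d = -1, e = -5.
So f(t) = -6t⁴ - 3t³ - 4t² - t - 5.
Check: f(3) = -611. ✓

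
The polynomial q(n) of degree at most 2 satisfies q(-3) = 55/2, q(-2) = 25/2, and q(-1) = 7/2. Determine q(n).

q(n) = 3n^2 + 1/2

Using the Lagrange interpolation formula with nodes -3, -2, -1:
  L_0(n) = (n + 2)(n + 1) / 2
  L_1(n) = (n + 3)(n + 1) / -1
  L_2(n) = (n + 3)(n + 2) / 2
Then q(n) = 55/2·L_0(n) + 25/2·L_1(n) + 7/2·L_2(n).
Expanding and collecting terms gives q(n) = 3n^2 + 1/2.
Check: q(-3) = 55/2. ✓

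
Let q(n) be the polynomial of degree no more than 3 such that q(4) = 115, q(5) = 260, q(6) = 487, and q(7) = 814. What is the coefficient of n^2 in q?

-4

Write q(n) = an^3 + bn^2 + cn + d. Substituting each data point gives a linear system:
  64a + 16b + 4c + d = 115
  125a + 25b + 5c + d = 260
  216a + 36b + 6c + d = 487
  343a + 49b + 7c + d = 814
Solving the system yields a = 3, b = -4, c = -2, d = -5.
So q(n) = 3n^3 - 4n^2 - 2n - 5.
The coefficient of n^2 is -4.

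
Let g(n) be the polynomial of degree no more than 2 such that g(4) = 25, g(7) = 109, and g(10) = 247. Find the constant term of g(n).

-3

Write g(n) = an^2 + bn + c. Substituting each data point gives a linear system:
  16a + 4b + c = 25
  49a + 7b + c = 109
  100a + 10b + c = 247
Solving the system yields a = 3, b = -5, c = -3.
So g(n) = 3n² - 5n - 3.
The constant term is -3.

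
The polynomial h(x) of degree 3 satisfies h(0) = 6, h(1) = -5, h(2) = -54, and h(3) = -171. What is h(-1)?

9

Write h(x) = ax^3 + bx^2 + cx + d. Substituting each data point gives a linear system:
  d = 6
  a + b + c + d = -5
  8a + 4b + 2c + d = -54
  27a + 9b + 3c + d = -171
Solving the system yields a = -5, b = -4, c = -2, d = 6.
So h(x) = -5x^3 - 4x^2 - 2x + 6.
Then h(-1) = 9.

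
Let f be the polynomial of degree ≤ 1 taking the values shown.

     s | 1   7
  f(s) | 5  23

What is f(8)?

26

Write f(s) = as + b. Substituting each data point gives a linear system:
  a + b = 5
  7a + b = 23
Solving the system yields a = 3, b = 2.
So f(s) = 3s + 2.
Then f(8) = 26.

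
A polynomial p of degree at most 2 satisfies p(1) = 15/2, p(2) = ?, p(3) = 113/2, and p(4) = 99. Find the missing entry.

On equispaced nodes a degree-2 polynomial has vanishing third forward difference, so
  - p(1) + 3·p(2) - 3·p(3) + p(4) = 0.
Substituting the known values and solving for p(2):
  3·p(2) = 78
  p(2) = 26.

26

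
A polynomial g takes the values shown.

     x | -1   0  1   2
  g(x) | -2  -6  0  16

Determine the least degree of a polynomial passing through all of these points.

2

Forward differences of the values at x = -1, 0, 1, 2:
  g  : -2  -6  0  16
  Δ  : -4  6  16
  Δ^2: 10  10
  Δ^3: 0
The second differences are constant (10) and nonzero, while all higher differences vanish, so the minimal degree is 2.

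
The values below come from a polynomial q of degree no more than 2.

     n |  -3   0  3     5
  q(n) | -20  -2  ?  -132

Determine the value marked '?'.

-56

The 3 known points determine the degree-2 polynomial uniquely.
Write q(n) = an^2 + bn + c. Substituting each data point gives a linear system:
  9a - 3b + c = -20
  c = -2
  25a + 5b + c = -132
Solving the system yields a = -4, b = -6, c = -2.
So q(n) = -4n² - 6n - 2.
Then q(3) = -56.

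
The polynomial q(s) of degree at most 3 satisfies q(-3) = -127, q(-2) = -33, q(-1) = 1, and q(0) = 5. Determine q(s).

q(s) = 5s^3 - s + 5

Using the Lagrange interpolation formula with nodes -3, -2, -1, 0:
  L_0(s) = (s + 2)(s + 1)s / -6
  L_1(s) = (s + 3)(s + 1)s / 2
  L_2(s) = (s + 3)(s + 2)s / -2
  L_3(s) = (s + 3)(s + 2)(s + 1) / 6
Then q(s) = -127·L_0(s) - 33·L_1(s) + 1·L_2(s) + 5·L_3(s).
Expanding and collecting terms gives q(s) = 5s^3 - s + 5.
Check: q(-3) = -127. ✓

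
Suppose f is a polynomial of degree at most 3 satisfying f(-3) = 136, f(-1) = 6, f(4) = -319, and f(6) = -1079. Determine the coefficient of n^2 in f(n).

Write f(n) = an^3 + bn^2 + cn + d. Substituting each data point gives a linear system:
  -27a + 9b - 3c + d = 136
  -a + b - c + d = 6
  64a + 16b + 4c + d = -319
  216a + 36b + 6c + d = -1079
Solving the system yields a = -5, b = 0, c = 0, d = 1.
So f(n) = -5n³ + 1.
The coefficient of n^2 is 0.

0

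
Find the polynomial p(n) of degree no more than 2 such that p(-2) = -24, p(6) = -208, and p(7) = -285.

Using the Lagrange interpolation formula with nodes -2, 6, 7:
  L_0(n) = (n - 6)(n - 7) / 72
  L_1(n) = (n + 2)(n - 7) / -8
  L_2(n) = (n + 2)(n - 6) / 9
Then p(n) = -24·L_0(n) - 208·L_1(n) - 285·L_2(n).
Expanding and collecting terms gives p(n) = -6n^2 + n + 2.
Check: p(-2) = -24. ✓

p(n) = -6n^2 + n + 2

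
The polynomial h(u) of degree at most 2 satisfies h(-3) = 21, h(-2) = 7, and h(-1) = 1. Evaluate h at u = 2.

Using the Lagrange interpolation formula with nodes -3, -2, -1:
  L_0(u) = (u + 2)(u + 1) / 2
  L_1(u) = (u + 3)(u + 1) / -1
  L_2(u) = (u + 3)(u + 2) / 2
Then h(u) = 21·L_0(u) + 7·L_1(u) + 1·L_2(u).
Expanding and collecting terms gives h(u) = 4u² + 6u + 3.
Evaluating at u = 2: h(2) = 31.

31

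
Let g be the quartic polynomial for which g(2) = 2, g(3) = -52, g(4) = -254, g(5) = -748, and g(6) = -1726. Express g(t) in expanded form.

Write g(t) = at^4 + bt^3 + ct^2 + dt + e. Substituting each data point gives a linear system:
  16a + 8b + 4c + 2d + e = 2
  81a + 27b + 9c + 3d + e = -52
  256a + 64b + 16c + 4d + e = -254
  625a + 125b + 25c + 5d + e = -748
  1296a + 216b + 36c + 6d + e = -1726
Solving the system yields a = -2, b = 4, c = 0, d = 0, e = 2.
So g(t) = -2t^4 + 4t^3 + 2.
Check: g(3) = -52. ✓

g(t) = -2t^4 + 4t^3 + 2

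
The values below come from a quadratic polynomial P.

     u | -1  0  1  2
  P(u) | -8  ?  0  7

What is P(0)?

-5

On equispaced nodes a degree-2 polynomial has vanishing third forward difference, so
  - P(-1) + 3·P(0) - 3·P(1) + P(2) = 0.
Substituting the known values and solving for P(0):
  3·P(0) = -15
  P(0) = -5.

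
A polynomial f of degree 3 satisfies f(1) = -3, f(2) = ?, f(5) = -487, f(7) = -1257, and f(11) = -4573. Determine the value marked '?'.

-37

The 4 known points determine the degree-3 polynomial uniquely.
Write f(t) = at^3 + bt^2 + ct + d. Substituting each data point gives a linear system:
  a + b + c + d = -3
  125a + 25b + 5c + d = -487
  343a + 49b + 7c + d = -1257
  1331a + 121b + 11c + d = -4573
Solving the system yields a = -3, b = -5, c = 2, d = 3.
So f(t) = -3t³ - 5t² + 2t + 3.
Then f(2) = -37.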